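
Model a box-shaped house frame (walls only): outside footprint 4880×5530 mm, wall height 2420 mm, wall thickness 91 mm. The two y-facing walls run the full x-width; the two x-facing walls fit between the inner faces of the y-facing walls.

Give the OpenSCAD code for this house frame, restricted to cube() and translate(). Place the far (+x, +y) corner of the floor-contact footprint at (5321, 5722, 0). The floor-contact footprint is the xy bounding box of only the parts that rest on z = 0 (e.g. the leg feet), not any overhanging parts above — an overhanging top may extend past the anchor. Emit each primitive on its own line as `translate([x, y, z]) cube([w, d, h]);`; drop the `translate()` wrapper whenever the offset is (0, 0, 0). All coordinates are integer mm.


translate([441, 192, 0]) cube([4880, 91, 2420]);
translate([441, 5631, 0]) cube([4880, 91, 2420]);
translate([441, 283, 0]) cube([91, 5348, 2420]);
translate([5230, 283, 0]) cube([91, 5348, 2420]);


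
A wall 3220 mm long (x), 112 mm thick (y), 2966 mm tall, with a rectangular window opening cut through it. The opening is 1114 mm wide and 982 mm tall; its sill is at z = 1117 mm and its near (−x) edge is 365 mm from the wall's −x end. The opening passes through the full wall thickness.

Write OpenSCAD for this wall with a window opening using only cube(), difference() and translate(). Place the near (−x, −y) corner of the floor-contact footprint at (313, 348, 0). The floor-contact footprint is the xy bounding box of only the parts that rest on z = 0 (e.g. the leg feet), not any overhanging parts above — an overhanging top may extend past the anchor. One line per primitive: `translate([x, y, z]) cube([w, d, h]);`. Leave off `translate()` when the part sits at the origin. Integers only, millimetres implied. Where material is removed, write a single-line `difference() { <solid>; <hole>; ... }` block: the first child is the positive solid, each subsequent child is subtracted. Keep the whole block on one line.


difference() { translate([313, 348, 0]) cube([3220, 112, 2966]); translate([678, 348, 1117]) cube([1114, 112, 982]); }


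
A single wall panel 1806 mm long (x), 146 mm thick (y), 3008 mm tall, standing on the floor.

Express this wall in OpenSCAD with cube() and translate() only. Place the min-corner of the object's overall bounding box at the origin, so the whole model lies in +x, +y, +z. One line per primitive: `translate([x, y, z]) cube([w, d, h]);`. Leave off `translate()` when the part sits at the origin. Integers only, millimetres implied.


cube([1806, 146, 3008]);


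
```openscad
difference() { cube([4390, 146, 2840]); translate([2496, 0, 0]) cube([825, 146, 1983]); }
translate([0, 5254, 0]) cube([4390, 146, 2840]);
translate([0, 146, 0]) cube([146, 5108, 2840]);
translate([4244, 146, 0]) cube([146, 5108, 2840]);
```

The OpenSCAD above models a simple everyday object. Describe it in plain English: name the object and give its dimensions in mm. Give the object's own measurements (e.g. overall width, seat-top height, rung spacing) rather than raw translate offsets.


A single room: four walls, each 2840 mm tall and 146 mm thick, enclosing an outside footprint 4390×5400 mm (x × y), no floor or roof. The front and back walls (−y and +y sides) run the full x-width; the side walls fit between their inner faces. A door opening 825 mm wide and 1983 mm tall is cut through the front wall from the floor up, its −x edge 2496 mm from the wall's −x end.


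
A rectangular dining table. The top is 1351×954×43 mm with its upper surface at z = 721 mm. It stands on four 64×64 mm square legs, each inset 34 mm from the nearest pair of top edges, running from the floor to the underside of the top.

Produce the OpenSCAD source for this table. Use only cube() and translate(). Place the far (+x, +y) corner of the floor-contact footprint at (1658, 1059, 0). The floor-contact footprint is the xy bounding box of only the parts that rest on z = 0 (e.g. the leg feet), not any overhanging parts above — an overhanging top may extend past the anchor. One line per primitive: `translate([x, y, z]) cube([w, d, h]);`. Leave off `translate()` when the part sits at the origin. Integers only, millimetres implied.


translate([341, 139, 678]) cube([1351, 954, 43]);
translate([375, 173, 0]) cube([64, 64, 678]);
translate([1594, 173, 0]) cube([64, 64, 678]);
translate([375, 995, 0]) cube([64, 64, 678]);
translate([1594, 995, 0]) cube([64, 64, 678]);


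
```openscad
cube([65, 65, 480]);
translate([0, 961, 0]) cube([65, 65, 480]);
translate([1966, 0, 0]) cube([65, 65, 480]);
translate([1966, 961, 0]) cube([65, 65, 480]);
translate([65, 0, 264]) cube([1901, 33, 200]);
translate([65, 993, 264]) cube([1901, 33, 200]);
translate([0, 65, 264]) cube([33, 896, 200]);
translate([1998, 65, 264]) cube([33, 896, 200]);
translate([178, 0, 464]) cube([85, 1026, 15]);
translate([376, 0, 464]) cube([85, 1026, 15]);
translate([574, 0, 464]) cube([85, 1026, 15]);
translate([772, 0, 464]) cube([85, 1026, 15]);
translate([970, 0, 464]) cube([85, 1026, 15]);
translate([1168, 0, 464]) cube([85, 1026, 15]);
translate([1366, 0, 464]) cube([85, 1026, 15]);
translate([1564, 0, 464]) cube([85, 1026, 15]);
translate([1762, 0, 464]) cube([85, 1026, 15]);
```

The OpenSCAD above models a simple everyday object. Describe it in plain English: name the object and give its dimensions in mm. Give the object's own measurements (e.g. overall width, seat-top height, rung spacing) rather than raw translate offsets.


A bed frame 2031 mm long (x) by 1026 mm wide (y). Four 65×65 mm corner posts, 480 mm tall, at the corners of the footprint. Four rails of 33 mm thickness and 200 mm height run between adjacent posts with their undersides at z = 264 mm, their outer faces flush with the outside of the frame (the two x-running rails run between the posts' inner faces; the two y-running rails run between the posts' inner faces). 9 slats, each 85 mm wide (x) and 15 mm thick, lie across the top of the two x-running rails, running the full 1026 mm width of the frame in y; along x they sit between the end posts with a 113 mm gap after the −x posts and between neighbouring slats, leaving 119 mm before the +x posts.


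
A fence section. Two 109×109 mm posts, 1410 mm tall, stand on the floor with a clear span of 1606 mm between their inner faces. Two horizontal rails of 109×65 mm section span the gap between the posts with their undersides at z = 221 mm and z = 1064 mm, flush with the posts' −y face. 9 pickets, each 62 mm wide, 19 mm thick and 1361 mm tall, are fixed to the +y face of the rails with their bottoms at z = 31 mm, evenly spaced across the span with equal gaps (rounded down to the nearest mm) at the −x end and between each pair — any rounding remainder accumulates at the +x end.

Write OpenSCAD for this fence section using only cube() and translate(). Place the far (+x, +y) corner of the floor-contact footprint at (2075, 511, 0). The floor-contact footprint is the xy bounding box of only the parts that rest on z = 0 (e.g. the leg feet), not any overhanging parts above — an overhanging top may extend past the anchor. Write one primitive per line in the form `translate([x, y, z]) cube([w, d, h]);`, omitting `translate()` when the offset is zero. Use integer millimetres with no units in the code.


translate([251, 402, 0]) cube([109, 109, 1410]);
translate([1966, 402, 0]) cube([109, 109, 1410]);
translate([360, 402, 221]) cube([1606, 109, 65]);
translate([360, 402, 1064]) cube([1606, 109, 65]);
translate([464, 511, 31]) cube([62, 19, 1361]);
translate([630, 511, 31]) cube([62, 19, 1361]);
translate([796, 511, 31]) cube([62, 19, 1361]);
translate([962, 511, 31]) cube([62, 19, 1361]);
translate([1128, 511, 31]) cube([62, 19, 1361]);
translate([1294, 511, 31]) cube([62, 19, 1361]);
translate([1460, 511, 31]) cube([62, 19, 1361]);
translate([1626, 511, 31]) cube([62, 19, 1361]);
translate([1792, 511, 31]) cube([62, 19, 1361]);


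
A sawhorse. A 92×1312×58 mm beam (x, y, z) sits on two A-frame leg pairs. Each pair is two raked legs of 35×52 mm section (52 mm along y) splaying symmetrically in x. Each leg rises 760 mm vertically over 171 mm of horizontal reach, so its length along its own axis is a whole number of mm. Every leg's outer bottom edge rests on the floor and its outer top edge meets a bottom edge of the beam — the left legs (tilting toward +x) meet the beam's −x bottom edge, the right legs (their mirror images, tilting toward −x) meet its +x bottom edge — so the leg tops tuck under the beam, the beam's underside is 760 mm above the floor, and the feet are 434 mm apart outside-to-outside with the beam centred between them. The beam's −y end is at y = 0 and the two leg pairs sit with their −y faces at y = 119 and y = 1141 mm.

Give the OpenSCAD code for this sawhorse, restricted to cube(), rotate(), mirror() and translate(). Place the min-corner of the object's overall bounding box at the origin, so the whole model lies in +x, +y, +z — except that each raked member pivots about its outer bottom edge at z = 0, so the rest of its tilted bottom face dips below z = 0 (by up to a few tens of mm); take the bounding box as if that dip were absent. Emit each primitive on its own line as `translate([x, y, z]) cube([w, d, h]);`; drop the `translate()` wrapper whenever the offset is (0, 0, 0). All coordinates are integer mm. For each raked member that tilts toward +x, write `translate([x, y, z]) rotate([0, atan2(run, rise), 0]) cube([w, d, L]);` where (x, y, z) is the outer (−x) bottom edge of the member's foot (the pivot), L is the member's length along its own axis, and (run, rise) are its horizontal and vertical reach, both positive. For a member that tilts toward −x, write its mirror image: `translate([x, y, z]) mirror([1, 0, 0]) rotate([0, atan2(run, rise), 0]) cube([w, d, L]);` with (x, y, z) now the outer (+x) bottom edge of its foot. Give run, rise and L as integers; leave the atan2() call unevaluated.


translate([171, 0, 760]) cube([92, 1312, 58]);
translate([0, 119, 0]) rotate([0, atan2(171, 760), 0]) cube([35, 52, 779]);
translate([434, 119, 0]) mirror([1, 0, 0]) rotate([0, atan2(171, 760), 0]) cube([35, 52, 779]);
translate([0, 1141, 0]) rotate([0, atan2(171, 760), 0]) cube([35, 52, 779]);
translate([434, 1141, 0]) mirror([1, 0, 0]) rotate([0, atan2(171, 760), 0]) cube([35, 52, 779]);


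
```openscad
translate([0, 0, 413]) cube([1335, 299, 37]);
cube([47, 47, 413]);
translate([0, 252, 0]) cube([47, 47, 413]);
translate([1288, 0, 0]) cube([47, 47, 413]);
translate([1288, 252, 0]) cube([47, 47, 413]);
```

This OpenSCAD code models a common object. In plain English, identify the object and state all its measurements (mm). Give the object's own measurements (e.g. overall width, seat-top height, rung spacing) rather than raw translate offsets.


A bench: a 1335×299 mm seat slab, 37 mm thick, top at z = 450 mm, on four 47×47 mm square legs flush with the seat corners and standing on z = 0.


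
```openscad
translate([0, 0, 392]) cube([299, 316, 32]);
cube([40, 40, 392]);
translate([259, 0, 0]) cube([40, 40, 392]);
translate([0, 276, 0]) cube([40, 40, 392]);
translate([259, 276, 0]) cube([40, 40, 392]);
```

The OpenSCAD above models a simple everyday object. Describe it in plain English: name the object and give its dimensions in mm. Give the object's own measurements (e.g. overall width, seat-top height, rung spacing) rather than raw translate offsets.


A four-legged stool. The seat is a 299×316×32 mm slab whose top surface is at z = 424 mm; four square legs, each 40×40 mm in cross-section, run from the floor (z = 0) to the underside of the seat, each flush with a corner of the seat.


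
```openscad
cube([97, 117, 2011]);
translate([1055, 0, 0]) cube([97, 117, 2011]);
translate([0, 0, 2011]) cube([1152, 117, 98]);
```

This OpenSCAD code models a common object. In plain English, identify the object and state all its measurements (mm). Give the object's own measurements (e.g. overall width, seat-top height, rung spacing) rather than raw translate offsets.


A door frame. The clear opening is 958 mm wide and 2011 mm high. Two 97 mm wide jambs, 117 mm deep, stand either side of the opening from the floor to the top of the opening. A 98 mm thick head sits across the top of both jambs, spanning the full outside width of the frame.


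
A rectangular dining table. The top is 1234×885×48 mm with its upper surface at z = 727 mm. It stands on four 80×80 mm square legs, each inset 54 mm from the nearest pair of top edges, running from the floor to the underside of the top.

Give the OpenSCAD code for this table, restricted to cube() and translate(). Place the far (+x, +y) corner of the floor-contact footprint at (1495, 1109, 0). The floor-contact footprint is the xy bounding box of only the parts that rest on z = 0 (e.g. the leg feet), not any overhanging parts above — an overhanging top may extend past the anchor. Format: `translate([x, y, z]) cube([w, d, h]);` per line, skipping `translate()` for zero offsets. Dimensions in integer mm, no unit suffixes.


// leg_h = 727 - 48 = 679
translate([315, 278, 679]) cube([1234, 885, 48]);
translate([369, 332, 0]) cube([80, 80, 679]);
translate([1415, 332, 0]) cube([80, 80, 679]);
translate([369, 1029, 0]) cube([80, 80, 679]);
translate([1415, 1029, 0]) cube([80, 80, 679]);


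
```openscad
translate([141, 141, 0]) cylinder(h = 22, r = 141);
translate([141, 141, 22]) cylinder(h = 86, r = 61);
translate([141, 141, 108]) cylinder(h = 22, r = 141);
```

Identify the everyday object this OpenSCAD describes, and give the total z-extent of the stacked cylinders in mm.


A spool. The overall height is 130 mm.

Three coaxial cylinders, large–small–large — a spool. Two 22 mm flanges and a 86 mm core give 22 + 86 + 22 = 130 mm.


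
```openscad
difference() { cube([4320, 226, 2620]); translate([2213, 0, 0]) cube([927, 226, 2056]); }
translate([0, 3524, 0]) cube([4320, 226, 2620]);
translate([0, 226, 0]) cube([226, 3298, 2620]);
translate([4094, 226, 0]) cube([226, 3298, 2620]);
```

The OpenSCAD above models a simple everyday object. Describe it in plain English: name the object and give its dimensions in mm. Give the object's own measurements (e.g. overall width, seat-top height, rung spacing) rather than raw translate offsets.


A single room: four walls, each 2620 mm tall and 226 mm thick, enclosing an outside footprint 4320×3750 mm (x × y), no floor or roof. The front and back walls (−y and +y sides) run the full x-width; the side walls fit between their inner faces. A door opening 927 mm wide and 2056 mm tall is cut through the front wall from the floor up, its −x edge 2213 mm from the wall's −x end.


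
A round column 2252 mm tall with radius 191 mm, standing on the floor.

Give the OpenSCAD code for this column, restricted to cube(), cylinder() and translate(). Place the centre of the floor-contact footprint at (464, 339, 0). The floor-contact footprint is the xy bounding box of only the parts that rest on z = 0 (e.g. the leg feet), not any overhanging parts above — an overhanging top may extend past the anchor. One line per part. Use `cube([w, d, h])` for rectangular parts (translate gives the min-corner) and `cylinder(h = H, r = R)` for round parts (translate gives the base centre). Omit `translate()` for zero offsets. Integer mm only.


translate([464, 339, 0]) cylinder(h = 2252, r = 191);


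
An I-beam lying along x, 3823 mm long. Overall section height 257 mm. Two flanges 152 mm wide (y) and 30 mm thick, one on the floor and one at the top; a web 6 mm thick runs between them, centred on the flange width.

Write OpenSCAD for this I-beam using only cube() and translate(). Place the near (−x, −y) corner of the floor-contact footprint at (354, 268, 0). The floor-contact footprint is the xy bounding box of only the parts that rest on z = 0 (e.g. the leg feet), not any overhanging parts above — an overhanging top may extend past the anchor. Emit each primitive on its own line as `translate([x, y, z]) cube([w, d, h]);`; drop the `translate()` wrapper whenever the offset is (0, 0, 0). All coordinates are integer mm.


translate([354, 268, 0]) cube([3823, 152, 30]);
translate([354, 341, 30]) cube([3823, 6, 197]);
translate([354, 268, 227]) cube([3823, 152, 30]);


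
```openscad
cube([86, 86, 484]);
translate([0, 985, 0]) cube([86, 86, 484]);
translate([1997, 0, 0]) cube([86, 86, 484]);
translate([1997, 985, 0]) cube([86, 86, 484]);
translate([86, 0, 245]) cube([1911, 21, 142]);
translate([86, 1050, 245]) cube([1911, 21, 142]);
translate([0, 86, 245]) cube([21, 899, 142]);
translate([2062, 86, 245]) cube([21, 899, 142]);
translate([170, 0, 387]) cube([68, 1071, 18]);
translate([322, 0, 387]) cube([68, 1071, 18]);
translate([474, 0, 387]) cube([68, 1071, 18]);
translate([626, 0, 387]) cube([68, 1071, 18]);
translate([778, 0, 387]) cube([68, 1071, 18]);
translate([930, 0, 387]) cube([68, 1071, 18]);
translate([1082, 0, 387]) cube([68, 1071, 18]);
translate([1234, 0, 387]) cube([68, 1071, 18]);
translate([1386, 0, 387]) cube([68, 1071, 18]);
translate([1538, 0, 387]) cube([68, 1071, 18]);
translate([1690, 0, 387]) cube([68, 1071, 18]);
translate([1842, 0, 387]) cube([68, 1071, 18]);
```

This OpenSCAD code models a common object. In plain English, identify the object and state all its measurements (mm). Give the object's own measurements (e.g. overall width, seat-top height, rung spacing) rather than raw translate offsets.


A bed frame 2083 mm long (x) by 1071 mm wide (y). Four 86×86 mm corner posts, 484 mm tall, at the corners of the footprint. Four rails of 21 mm thickness and 142 mm height run between adjacent posts with their undersides at z = 245 mm, their outer faces flush with the outside of the frame (the two x-running rails run between the posts' inner faces; the two y-running rails run between the posts' inner faces). 12 slats, each 68 mm wide (x) and 18 mm thick, lie across the top of the two x-running rails, running the full 1071 mm width of the frame in y; along x they sit between the end posts with a 84 mm gap after the −x posts and between neighbouring slats, leaving 87 mm before the +x posts.


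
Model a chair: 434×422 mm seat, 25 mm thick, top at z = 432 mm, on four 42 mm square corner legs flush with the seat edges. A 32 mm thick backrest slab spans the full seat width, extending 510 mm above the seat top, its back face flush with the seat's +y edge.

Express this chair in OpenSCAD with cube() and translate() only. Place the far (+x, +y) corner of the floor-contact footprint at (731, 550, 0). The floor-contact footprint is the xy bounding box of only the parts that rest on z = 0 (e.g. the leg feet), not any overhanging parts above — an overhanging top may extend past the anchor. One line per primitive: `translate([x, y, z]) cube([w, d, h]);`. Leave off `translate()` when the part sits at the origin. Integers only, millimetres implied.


translate([297, 128, 407]) cube([434, 422, 25]);
translate([297, 128, 0]) cube([42, 42, 407]);
translate([689, 128, 0]) cube([42, 42, 407]);
translate([297, 508, 0]) cube([42, 42, 407]);
translate([689, 508, 0]) cube([42, 42, 407]);
translate([297, 518, 432]) cube([434, 32, 510]);


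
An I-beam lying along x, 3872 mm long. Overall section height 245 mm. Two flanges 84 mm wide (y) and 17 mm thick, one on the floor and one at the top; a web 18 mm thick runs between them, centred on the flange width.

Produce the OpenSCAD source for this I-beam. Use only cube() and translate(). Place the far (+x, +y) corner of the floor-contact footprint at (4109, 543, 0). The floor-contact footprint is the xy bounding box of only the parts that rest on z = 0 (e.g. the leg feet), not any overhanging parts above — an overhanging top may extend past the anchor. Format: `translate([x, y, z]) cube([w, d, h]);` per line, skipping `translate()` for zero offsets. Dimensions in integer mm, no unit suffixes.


translate([237, 459, 0]) cube([3872, 84, 17]);
translate([237, 492, 17]) cube([3872, 18, 211]);
translate([237, 459, 228]) cube([3872, 84, 17]);


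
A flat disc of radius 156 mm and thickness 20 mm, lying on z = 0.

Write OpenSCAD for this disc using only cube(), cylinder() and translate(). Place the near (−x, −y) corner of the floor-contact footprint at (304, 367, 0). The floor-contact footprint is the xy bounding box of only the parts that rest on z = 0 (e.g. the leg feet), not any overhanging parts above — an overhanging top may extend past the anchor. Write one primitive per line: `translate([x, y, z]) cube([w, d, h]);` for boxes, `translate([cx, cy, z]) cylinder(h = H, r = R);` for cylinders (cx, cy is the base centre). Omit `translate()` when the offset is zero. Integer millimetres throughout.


translate([460, 523, 0]) cylinder(h = 20, r = 156);


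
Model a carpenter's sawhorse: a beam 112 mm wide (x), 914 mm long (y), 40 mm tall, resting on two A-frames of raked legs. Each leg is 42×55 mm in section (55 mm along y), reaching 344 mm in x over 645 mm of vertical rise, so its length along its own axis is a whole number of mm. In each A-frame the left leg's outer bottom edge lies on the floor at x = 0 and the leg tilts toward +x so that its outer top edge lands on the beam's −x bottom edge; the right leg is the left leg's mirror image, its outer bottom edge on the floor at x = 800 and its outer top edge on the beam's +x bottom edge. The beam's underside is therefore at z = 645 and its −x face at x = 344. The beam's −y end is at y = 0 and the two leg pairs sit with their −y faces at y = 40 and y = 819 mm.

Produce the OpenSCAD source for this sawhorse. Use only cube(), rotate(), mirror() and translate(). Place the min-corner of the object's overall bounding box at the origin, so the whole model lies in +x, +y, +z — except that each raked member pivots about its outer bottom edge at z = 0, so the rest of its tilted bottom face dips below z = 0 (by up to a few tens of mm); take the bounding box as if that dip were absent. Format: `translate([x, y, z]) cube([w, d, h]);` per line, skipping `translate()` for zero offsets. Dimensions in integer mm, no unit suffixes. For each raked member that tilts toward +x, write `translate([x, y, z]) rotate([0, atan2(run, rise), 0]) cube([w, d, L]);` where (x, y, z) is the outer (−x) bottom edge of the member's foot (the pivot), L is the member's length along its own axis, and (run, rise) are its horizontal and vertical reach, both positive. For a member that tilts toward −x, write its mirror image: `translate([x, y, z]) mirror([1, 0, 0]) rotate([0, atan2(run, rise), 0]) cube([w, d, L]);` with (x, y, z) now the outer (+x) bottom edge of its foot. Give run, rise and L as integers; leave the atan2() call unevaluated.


translate([344, 0, 645]) cube([112, 914, 40]);
translate([0, 40, 0]) rotate([0, atan2(344, 645), 0]) cube([42, 55, 731]);
translate([800, 40, 0]) mirror([1, 0, 0]) rotate([0, atan2(344, 645), 0]) cube([42, 55, 731]);
translate([0, 819, 0]) rotate([0, atan2(344, 645), 0]) cube([42, 55, 731]);
translate([800, 819, 0]) mirror([1, 0, 0]) rotate([0, atan2(344, 645), 0]) cube([42, 55, 731]);


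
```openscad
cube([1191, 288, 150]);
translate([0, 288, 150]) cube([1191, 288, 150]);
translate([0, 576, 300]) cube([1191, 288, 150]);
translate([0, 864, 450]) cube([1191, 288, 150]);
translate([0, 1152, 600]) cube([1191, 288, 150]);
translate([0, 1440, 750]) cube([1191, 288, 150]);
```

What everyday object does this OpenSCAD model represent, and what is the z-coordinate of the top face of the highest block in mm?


A staircase. The total rise is 900 mm.

6 identical blocks, each offset up and back from the previous — a staircase. Each step is 150 mm tall and there are 6 of them, so the total rise is 6 × 150 = 900 mm.


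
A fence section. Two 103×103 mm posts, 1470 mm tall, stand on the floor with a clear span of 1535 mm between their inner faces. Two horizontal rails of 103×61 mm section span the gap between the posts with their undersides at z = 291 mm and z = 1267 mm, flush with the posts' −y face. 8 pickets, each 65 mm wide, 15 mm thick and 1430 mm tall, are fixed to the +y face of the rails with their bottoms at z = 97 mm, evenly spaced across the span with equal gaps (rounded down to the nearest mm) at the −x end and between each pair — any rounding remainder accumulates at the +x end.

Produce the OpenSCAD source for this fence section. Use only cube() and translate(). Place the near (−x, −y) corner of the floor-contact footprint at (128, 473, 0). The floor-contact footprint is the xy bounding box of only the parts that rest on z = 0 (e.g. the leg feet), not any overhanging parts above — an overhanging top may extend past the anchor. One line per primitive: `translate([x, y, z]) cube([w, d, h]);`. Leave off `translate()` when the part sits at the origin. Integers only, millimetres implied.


translate([128, 473, 0]) cube([103, 103, 1470]);
translate([1766, 473, 0]) cube([103, 103, 1470]);
translate([231, 473, 291]) cube([1535, 103, 61]);
translate([231, 473, 1267]) cube([1535, 103, 61]);
translate([343, 576, 97]) cube([65, 15, 1430]);
translate([520, 576, 97]) cube([65, 15, 1430]);
translate([697, 576, 97]) cube([65, 15, 1430]);
translate([874, 576, 97]) cube([65, 15, 1430]);
translate([1051, 576, 97]) cube([65, 15, 1430]);
translate([1228, 576, 97]) cube([65, 15, 1430]);
translate([1405, 576, 97]) cube([65, 15, 1430]);
translate([1582, 576, 97]) cube([65, 15, 1430]);


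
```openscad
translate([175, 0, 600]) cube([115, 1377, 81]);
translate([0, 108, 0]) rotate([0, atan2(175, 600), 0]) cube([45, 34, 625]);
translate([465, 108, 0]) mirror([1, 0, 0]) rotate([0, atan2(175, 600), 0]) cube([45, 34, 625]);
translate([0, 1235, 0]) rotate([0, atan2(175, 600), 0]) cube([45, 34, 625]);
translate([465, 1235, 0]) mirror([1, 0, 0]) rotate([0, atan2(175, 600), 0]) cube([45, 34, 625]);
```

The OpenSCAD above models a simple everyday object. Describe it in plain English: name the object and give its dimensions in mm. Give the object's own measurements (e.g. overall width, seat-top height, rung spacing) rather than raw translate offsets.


A sawhorse. A 115×1377×81 mm beam (x, y, z) sits on two A-frame leg pairs. Each pair is two raked legs of 45×34 mm section (34 mm along y) splaying symmetrically in x. Each leg rises 600 mm vertically over 175 mm of horizontal reach and is 625 mm long along its own axis. Every leg's outer bottom edge rests on the floor and its outer top edge meets a bottom edge of the beam — the left legs (tilting toward +x) meet the beam's −x bottom edge, the right legs (their mirror images, tilting toward −x) meet its +x bottom edge — so the leg tops tuck under the beam, the beam's underside is 600 mm above the floor, and the feet are 465 mm apart outside-to-outside with the beam centred between them. The two leg pairs are set in 108 mm from either end of the beam.


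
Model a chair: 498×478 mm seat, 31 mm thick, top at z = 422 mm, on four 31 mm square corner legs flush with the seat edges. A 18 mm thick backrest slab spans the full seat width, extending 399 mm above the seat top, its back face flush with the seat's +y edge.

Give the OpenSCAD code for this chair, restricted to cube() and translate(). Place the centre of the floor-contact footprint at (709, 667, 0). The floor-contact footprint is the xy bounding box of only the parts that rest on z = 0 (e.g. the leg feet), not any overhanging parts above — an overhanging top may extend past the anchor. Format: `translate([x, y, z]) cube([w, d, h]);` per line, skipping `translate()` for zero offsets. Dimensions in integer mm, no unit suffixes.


translate([460, 428, 391]) cube([498, 478, 31]);
translate([460, 428, 0]) cube([31, 31, 391]);
translate([927, 428, 0]) cube([31, 31, 391]);
translate([460, 875, 0]) cube([31, 31, 391]);
translate([927, 875, 0]) cube([31, 31, 391]);
translate([460, 888, 422]) cube([498, 18, 399]);


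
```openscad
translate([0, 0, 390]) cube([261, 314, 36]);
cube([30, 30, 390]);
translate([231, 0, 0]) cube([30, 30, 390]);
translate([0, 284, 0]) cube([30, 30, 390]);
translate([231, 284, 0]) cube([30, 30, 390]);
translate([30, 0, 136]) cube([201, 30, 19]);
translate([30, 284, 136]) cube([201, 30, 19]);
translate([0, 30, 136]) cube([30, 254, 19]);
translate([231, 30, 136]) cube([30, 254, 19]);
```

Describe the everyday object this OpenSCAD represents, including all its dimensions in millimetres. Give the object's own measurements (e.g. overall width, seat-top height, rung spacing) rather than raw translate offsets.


A simple wooden stool: a rectangular seat 261 mm (x) by 314 mm (y), 36 mm thick, top face at z = 426 mm, on four square legs, each 30×30 mm in cross-section. The legs rest on z = 0, each flush with a corner of the seat. Four stretchers, 30 mm wide and 19 mm tall, connect adjacent legs with their undersides at z = 136 mm, each running between the inner faces of the legs it joins and aligned with the legs' outer faces on the other axis.


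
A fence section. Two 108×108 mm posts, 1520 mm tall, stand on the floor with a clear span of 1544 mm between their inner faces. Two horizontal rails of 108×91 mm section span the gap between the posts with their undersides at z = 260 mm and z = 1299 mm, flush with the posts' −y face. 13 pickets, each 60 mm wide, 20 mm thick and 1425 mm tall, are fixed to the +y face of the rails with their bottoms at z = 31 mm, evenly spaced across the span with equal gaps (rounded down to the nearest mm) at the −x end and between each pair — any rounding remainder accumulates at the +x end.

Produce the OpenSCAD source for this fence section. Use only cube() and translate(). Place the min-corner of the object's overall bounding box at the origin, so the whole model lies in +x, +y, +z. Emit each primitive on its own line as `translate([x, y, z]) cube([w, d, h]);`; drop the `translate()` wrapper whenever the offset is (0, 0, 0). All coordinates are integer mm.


cube([108, 108, 1520]);
translate([1652, 0, 0]) cube([108, 108, 1520]);
translate([108, 0, 260]) cube([1544, 108, 91]);
translate([108, 0, 1299]) cube([1544, 108, 91]);
translate([162, 108, 31]) cube([60, 20, 1425]);
translate([276, 108, 31]) cube([60, 20, 1425]);
translate([390, 108, 31]) cube([60, 20, 1425]);
translate([504, 108, 31]) cube([60, 20, 1425]);
translate([618, 108, 31]) cube([60, 20, 1425]);
translate([732, 108, 31]) cube([60, 20, 1425]);
translate([846, 108, 31]) cube([60, 20, 1425]);
translate([960, 108, 31]) cube([60, 20, 1425]);
translate([1074, 108, 31]) cube([60, 20, 1425]);
translate([1188, 108, 31]) cube([60, 20, 1425]);
translate([1302, 108, 31]) cube([60, 20, 1425]);
translate([1416, 108, 31]) cube([60, 20, 1425]);
translate([1530, 108, 31]) cube([60, 20, 1425]);


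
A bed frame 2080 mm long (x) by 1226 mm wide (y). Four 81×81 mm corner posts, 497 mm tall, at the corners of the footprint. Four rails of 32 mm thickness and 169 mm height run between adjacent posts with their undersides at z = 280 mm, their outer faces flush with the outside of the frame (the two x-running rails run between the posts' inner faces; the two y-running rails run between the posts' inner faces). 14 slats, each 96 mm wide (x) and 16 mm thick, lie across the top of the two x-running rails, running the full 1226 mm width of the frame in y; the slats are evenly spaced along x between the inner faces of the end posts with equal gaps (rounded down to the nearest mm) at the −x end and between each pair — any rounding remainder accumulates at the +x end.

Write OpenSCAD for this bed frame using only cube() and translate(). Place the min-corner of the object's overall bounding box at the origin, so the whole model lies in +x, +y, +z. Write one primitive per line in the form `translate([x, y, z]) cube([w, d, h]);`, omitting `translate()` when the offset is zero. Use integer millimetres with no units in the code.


// slat z = rail_z + rail_h = 280 + 169 = 449
// slat gap = ⌊(1918 − 14·96) / 15⌋ = 38
cube([81, 81, 497]);
translate([0, 1145, 0]) cube([81, 81, 497]);
translate([1999, 0, 0]) cube([81, 81, 497]);
translate([1999, 1145, 0]) cube([81, 81, 497]);
translate([81, 0, 280]) cube([1918, 32, 169]);
translate([81, 1194, 280]) cube([1918, 32, 169]);
translate([0, 81, 280]) cube([32, 1064, 169]);
translate([2048, 81, 280]) cube([32, 1064, 169]);
translate([119, 0, 449]) cube([96, 1226, 16]);
translate([253, 0, 449]) cube([96, 1226, 16]);
translate([387, 0, 449]) cube([96, 1226, 16]);
translate([521, 0, 449]) cube([96, 1226, 16]);
translate([655, 0, 449]) cube([96, 1226, 16]);
translate([789, 0, 449]) cube([96, 1226, 16]);
translate([923, 0, 449]) cube([96, 1226, 16]);
translate([1057, 0, 449]) cube([96, 1226, 16]);
translate([1191, 0, 449]) cube([96, 1226, 16]);
translate([1325, 0, 449]) cube([96, 1226, 16]);
translate([1459, 0, 449]) cube([96, 1226, 16]);
translate([1593, 0, 449]) cube([96, 1226, 16]);
translate([1727, 0, 449]) cube([96, 1226, 16]);
translate([1861, 0, 449]) cube([96, 1226, 16]);


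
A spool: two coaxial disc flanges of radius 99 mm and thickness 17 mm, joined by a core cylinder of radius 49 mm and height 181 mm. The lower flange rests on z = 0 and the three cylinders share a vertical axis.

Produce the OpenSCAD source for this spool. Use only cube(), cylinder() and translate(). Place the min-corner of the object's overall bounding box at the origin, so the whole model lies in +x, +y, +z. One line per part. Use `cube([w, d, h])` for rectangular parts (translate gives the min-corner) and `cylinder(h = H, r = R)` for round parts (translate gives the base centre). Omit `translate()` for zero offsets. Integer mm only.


translate([99, 99, 0]) cylinder(h = 17, r = 99);
translate([99, 99, 17]) cylinder(h = 181, r = 49);
translate([99, 99, 198]) cylinder(h = 17, r = 99);


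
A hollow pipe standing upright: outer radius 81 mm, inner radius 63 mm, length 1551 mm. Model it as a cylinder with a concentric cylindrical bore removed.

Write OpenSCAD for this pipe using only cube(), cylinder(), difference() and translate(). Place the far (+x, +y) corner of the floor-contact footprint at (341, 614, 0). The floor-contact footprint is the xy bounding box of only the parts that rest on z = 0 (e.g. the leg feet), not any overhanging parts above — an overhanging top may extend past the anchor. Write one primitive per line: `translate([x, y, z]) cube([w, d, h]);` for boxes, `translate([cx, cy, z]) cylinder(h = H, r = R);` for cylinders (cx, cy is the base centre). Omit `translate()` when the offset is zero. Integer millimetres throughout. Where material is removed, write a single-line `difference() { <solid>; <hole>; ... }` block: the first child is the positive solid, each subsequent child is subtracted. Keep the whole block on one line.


difference() { translate([260, 533, 0]) cylinder(h = 1551, r = 81); translate([260, 533, 0]) cylinder(h = 1551, r = 63); }


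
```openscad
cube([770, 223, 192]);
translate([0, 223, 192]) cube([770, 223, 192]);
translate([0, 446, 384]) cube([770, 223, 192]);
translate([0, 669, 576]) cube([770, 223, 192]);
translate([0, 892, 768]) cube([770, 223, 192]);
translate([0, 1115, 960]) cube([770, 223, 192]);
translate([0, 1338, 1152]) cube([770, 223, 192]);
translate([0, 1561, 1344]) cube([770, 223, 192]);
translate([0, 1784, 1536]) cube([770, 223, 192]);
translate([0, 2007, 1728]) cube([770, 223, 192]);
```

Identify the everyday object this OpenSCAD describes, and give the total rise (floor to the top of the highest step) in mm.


A staircase. The total rise is 1920 mm.

10 identical blocks, each offset up and back from the previous — a staircase. Each step is 192 mm tall and there are 10 of them, so the total rise is 10 × 192 = 1920 mm.


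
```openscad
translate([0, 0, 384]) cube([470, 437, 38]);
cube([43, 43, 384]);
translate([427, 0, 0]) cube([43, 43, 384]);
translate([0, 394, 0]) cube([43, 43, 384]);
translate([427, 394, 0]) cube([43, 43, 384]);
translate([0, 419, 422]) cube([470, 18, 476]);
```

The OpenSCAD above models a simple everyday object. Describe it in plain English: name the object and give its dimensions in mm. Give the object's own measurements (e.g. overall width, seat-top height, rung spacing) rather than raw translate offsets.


A chair. The seat is a 470×437×38 mm slab with its top at z = 422 mm, on four 43×43 mm corner legs (flush with the seat edges, standing on z = 0). A flat backrest 18 mm thick, 476 mm tall, spans the full seat width and rises from the seat top along its +y edge, rear face flush with the rear of the seat.


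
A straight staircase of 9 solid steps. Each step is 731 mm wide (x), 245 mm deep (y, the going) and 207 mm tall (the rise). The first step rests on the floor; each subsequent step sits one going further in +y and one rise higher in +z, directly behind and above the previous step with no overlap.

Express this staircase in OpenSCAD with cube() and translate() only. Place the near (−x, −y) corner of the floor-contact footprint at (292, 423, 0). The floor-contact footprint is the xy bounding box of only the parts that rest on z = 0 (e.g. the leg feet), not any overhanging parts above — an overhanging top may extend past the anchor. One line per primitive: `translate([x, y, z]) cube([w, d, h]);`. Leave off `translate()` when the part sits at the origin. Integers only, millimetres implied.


translate([292, 423, 0]) cube([731, 245, 207]);
translate([292, 668, 207]) cube([731, 245, 207]);
translate([292, 913, 414]) cube([731, 245, 207]);
translate([292, 1158, 621]) cube([731, 245, 207]);
translate([292, 1403, 828]) cube([731, 245, 207]);
translate([292, 1648, 1035]) cube([731, 245, 207]);
translate([292, 1893, 1242]) cube([731, 245, 207]);
translate([292, 2138, 1449]) cube([731, 245, 207]);
translate([292, 2383, 1656]) cube([731, 245, 207]);


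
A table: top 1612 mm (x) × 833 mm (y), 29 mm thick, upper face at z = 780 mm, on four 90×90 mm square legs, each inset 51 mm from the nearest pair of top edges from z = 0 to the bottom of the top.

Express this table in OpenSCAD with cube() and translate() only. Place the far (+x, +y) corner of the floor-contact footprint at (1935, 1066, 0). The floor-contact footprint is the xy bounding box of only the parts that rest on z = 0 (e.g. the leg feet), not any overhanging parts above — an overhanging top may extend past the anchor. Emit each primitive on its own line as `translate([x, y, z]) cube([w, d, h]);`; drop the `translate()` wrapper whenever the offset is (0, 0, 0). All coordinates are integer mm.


translate([374, 284, 751]) cube([1612, 833, 29]);
translate([425, 335, 0]) cube([90, 90, 751]);
translate([1845, 335, 0]) cube([90, 90, 751]);
translate([425, 976, 0]) cube([90, 90, 751]);
translate([1845, 976, 0]) cube([90, 90, 751]);


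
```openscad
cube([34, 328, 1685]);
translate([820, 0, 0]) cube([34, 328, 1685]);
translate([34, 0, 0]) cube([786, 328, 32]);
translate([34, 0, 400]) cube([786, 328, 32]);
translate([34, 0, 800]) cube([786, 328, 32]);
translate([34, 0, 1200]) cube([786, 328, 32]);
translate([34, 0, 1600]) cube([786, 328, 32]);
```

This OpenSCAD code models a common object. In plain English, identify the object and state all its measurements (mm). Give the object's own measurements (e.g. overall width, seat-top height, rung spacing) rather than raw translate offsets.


An open bookshelf. Two side panels, each 34 mm thick, 328 mm deep and 1685 mm tall, stand 854 mm apart (outside-to-outside). Between them sit 5 shelves, each 32 mm thick and 328 mm deep, spanning the full gap between the sides. The bottom shelf rests on the floor (its underside at z = 0) and the clear gap between one shelf's top and the next shelf's underside is 368 mm.


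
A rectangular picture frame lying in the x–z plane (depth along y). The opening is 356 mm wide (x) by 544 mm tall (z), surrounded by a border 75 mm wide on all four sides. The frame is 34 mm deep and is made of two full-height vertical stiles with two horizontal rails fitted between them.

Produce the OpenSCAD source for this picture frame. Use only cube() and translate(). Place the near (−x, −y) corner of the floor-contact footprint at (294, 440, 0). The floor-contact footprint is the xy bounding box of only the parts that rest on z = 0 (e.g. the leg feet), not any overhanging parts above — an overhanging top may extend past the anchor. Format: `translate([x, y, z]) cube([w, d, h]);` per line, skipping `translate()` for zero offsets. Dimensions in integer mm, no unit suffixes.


translate([294, 440, 0]) cube([75, 34, 694]);
translate([725, 440, 0]) cube([75, 34, 694]);
translate([369, 440, 0]) cube([356, 34, 75]);
translate([369, 440, 619]) cube([356, 34, 75]);
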